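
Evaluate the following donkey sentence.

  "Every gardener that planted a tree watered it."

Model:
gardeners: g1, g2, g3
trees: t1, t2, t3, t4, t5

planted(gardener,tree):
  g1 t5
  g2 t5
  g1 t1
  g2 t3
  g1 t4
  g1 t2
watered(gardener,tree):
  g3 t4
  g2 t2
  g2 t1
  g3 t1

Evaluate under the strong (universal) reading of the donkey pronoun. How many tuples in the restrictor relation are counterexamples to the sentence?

"it" takes "a tree" as antecedent — a donkey pronoun bound across the clause boundary.
Strong reading: for every (g,t) with planted(g,t), watered(g,t).
Restrictor pairs: (g1,t1) ✗  (g1,t2) ✗  (g1,t4) ✗  (g1,t5) ✗  (g2,t3) ✗  (g2,t5) ✗
Counterexamples (restrictor pairs failing the scope): 6.

6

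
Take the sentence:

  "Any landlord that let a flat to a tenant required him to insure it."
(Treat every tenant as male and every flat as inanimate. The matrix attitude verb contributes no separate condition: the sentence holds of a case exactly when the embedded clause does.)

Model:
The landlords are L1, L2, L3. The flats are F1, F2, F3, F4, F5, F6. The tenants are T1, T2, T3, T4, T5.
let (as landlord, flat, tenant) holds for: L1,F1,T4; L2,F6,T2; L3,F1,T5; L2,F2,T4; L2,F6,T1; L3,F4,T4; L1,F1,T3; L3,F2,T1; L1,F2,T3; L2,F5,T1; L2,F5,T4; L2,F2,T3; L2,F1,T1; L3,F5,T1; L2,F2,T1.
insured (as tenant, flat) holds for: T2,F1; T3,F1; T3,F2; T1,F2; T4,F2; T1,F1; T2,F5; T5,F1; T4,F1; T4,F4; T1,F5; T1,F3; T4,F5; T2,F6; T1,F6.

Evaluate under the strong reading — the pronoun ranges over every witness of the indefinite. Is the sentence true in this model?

True

"him" takes "a tenant" as antecedent and "it" takes "a flat"; both are donkey pronouns co-varying with the restrictor.
Strong reading: for every (l,f,t) with let(l,f,t), insured(t,f).
Restrictor triples: (L1,F1,T3)→insured(T3,F1) ✓  (L1,F1,T4)→insured(T4,F1) ✓  (L1,F2,T3)→insured(T3,F2) ✓  (L2,F1,T1)→insured(T1,F1) ✓  (L2,F2,T1)→insured(T1,F2) ✓  (L2,F2,T3)→insured(T3,F2) ✓  (L2,F2,T4)→insured(T4,F2) ✓  (L2,F5,T1)→insured(T1,F5) ✓  (L2,F5,T4)→insured(T4,F5) ✓  (L2,F6,T1)→insured(T1,F6) ✓  (L2,F6,T2)→insured(T2,F6) ✓  (L3,F1,T5)→insured(T5,F1) ✓  (L3,F2,T1)→insured(T1,F2) ✓  (L3,F4,T4)→insured(T4,F4) ✓  (L3,F5,T1)→insured(T1,F5) ✓
Every restrictor triple satisfies the scope.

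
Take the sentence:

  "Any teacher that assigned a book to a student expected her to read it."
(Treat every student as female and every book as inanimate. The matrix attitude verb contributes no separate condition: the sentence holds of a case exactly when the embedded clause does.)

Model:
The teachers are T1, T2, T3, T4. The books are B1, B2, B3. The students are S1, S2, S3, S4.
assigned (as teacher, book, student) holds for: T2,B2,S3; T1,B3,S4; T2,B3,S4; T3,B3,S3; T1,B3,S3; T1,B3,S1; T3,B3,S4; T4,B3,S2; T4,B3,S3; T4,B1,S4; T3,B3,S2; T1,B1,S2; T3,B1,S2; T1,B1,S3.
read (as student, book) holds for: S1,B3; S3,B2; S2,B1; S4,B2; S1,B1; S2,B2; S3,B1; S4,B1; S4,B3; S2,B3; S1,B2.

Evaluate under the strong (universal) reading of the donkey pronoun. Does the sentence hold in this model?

False

"her" takes "a student" as antecedent and "it" takes "a book"; both are donkey pronouns co-varying with the restrictor.
Strong reading: for every (t,b,s) with assigned(t,b,s), read(s,b).
Restrictor triples: (T1,B1,S2)→read(S2,B1) ✓  (T1,B1,S3)→read(S3,B1) ✓  (T1,B3,S1)→read(S1,B3) ✓  (T1,B3,S3)→read(S3,B3) ✗  (T1,B3,S4)→read(S4,B3) ✓  (T2,B2,S3)→read(S3,B2) ✓  (T2,B3,S4)→read(S4,B3) ✓  (T3,B1,S2)→read(S2,B1) ✓  (T3,B3,S2)→read(S2,B3) ✓  (T3,B3,S3)→read(S3,B3) ✗  (T3,B3,S4)→read(S4,B3) ✓  (T4,B1,S4)→read(S4,B1) ✓  (T4,B3,S2)→read(S2,B3) ✓  (T4,B3,S3)→read(S3,B3) ✗
Counterexample: (T1,B3,S3) — read(S3,B3) does not hold.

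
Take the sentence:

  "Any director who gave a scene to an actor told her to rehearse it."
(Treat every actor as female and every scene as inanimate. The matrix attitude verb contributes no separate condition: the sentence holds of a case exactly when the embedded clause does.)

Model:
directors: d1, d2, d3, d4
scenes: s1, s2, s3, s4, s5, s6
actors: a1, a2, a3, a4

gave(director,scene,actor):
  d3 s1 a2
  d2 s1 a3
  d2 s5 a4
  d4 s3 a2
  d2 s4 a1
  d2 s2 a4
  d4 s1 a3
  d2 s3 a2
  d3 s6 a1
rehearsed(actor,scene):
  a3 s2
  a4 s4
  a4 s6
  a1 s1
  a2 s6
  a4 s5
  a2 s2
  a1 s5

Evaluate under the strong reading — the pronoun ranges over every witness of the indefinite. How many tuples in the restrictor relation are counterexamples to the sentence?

"her" takes "an actor" as antecedent and "it" takes "a scene"; both are donkey pronouns co-varying with the restrictor.
Strong reading: for every (d,s,a) with gave(d,s,a), rehearsed(a,s).
Restrictor triples: (d2,s1,a3)→rehearsed(a3,s1) ✗  (d2,s2,a4)→rehearsed(a4,s2) ✗  (d2,s3,a2)→rehearsed(a2,s3) ✗  (d2,s4,a1)→rehearsed(a1,s4) ✗  (d2,s5,a4)→rehearsed(a4,s5) ✓  (d3,s1,a2)→rehearsed(a2,s1) ✗  (d3,s6,a1)→rehearsed(a1,s6) ✗  (d4,s1,a3)→rehearsed(a3,s1) ✗  (d4,s3,a2)→rehearsed(a2,s3) ✗
Counterexamples (restrictor triples failing the scope): 8.

8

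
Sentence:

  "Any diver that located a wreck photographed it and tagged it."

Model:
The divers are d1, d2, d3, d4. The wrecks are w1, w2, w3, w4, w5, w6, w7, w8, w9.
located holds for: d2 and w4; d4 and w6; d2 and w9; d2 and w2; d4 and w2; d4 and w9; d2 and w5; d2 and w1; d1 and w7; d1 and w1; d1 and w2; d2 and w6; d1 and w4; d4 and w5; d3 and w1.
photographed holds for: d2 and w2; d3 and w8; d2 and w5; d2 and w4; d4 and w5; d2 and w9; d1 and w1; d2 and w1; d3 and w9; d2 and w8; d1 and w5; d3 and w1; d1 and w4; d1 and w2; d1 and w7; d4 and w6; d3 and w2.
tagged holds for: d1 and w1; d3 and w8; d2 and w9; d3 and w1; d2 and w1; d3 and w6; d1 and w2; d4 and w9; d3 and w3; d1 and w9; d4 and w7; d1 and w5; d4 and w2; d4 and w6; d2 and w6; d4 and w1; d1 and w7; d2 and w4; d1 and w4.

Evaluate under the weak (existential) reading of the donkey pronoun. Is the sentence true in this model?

True

"it" takes "a wreck" as antecedent — a donkey pronoun bound across the clause boundary.
Weak reading: every diver d with some located-wreck has at least one located-wreck w such that photographed(d,w) ∧ tagged(d,w).
Per diver: d1:✓  d2:✓  d3:✓  d4:✓
Every diver in the restrictor has a witness.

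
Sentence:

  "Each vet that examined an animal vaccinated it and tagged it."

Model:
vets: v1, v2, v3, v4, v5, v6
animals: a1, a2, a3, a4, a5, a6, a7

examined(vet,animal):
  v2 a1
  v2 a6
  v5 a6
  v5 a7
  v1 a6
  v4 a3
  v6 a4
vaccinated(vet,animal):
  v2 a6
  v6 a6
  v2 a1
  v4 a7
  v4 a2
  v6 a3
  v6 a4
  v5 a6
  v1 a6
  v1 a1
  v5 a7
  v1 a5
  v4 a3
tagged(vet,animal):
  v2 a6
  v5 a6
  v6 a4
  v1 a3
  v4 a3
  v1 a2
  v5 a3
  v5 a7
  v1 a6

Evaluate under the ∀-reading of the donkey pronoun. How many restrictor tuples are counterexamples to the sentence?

1

"it" takes "an animal" as antecedent — a donkey pronoun bound across the clause boundary.
Strong reading: for every (v,a) with examined(v,a), vaccinated(v,a) ∧ tagged(v,a).
Restrictor pairs: (v1,a6) ✓  (v2,a1) ✗  (v2,a6) ✓  (v4,a3) ✓  (v5,a6) ✓  (v5,a7) ✓  (v6,a4) ✓
Counterexamples (restrictor pairs failing the scope): 1.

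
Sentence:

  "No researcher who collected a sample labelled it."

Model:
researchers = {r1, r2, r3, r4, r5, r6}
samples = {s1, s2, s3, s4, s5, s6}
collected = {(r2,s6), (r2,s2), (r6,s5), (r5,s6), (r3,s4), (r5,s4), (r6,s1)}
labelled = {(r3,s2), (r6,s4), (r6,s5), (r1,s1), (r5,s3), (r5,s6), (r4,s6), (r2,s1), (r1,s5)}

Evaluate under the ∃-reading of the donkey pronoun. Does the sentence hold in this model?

False

"it" takes "a sample" as antecedent — a donkey pronoun bound across the clause boundary.
Truth condition: for no (r,s) with collected(r,s) does labelled(r,s) hold.
Restrictor pairs — does the scope hold? (r2,s2):fails  (r2,s6):fails  (r3,s4):fails  (r5,s4):fails  (r5,s6):holds  (r6,s1):fails  (r6,s5):holds
Scope holds for 2 pair(s), so the sentence is false.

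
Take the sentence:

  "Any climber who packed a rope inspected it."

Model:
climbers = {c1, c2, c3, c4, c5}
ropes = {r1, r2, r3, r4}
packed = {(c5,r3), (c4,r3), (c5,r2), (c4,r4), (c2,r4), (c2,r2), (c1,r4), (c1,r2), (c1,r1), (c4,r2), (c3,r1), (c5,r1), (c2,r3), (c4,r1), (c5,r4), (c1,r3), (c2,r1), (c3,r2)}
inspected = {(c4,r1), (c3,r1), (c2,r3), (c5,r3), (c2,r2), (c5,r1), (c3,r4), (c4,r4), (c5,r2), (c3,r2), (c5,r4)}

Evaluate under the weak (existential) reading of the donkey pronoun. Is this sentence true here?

"it" takes "a rope" as antecedent — a donkey pronoun bound across the clause boundary.
Weak reading: every climber c with some packed-rope has at least one packed-rope r such that inspected(c,r).
Per climber: c1:✗  c2:✓  c3:✓  c4:✓  c5:✓
c1 has no witness among its packed-ropes.

False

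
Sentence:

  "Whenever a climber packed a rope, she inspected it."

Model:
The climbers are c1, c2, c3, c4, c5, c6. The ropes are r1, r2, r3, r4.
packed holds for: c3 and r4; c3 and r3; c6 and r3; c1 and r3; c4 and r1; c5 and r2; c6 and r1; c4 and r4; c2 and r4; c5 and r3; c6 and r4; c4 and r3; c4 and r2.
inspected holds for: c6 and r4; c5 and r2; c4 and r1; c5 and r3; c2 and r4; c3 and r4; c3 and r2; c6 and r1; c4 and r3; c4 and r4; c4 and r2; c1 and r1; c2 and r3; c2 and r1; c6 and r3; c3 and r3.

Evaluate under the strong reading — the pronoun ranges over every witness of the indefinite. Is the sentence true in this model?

False

"it" takes "a rope" as antecedent — a donkey pronoun bound across the clause boundary.
Strong reading: for every (c,r) with packed(c,r), inspected(c,r).
Restrictor pairs: (c1,r3) ✗  (c2,r4) ✓  (c3,r3) ✓  (c3,r4) ✓  (c4,r1) ✓  (c4,r2) ✓  (c4,r3) ✓  (c4,r4) ✓  (c5,r2) ✓  (c5,r3) ✓  (c6,r1) ✓  (c6,r3) ✓  (c6,r4) ✓
Counterexample: (c1,r3) is in packed but fails the scope.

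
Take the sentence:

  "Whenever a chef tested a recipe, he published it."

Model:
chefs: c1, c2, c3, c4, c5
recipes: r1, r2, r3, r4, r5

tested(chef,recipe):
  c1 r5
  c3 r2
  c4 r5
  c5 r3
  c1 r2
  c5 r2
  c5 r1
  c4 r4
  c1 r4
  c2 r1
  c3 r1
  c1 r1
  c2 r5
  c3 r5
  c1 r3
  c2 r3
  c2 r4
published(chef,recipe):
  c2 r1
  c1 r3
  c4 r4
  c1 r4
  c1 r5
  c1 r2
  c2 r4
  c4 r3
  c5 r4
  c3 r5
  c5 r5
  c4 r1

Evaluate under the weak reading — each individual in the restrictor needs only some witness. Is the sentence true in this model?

"it" takes "a recipe" as antecedent — a donkey pronoun bound across the clause boundary.
Weak reading: every chef c with some tested-recipe has at least one tested-recipe r such that published(c,r).
Per chef: c1:✓  c2:✓  c3:✓  c4:✓  c5:✗
c5 has no witness among its tested-recipes.

False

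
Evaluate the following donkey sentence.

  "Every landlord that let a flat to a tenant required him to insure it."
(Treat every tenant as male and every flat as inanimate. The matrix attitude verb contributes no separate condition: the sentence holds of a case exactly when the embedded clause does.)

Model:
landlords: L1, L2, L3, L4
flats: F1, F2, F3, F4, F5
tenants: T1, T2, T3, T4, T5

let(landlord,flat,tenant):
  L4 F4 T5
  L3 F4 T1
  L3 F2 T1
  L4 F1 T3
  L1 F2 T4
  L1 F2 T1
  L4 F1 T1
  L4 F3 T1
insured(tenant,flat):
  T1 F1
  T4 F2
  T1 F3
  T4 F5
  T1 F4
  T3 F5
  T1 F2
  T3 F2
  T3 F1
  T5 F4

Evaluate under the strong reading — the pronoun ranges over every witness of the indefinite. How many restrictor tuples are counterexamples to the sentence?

"him" takes "a tenant" as antecedent and "it" takes "a flat"; both are donkey pronouns co-varying with the restrictor.
Strong reading: for every (l,f,t) with let(l,f,t), insured(t,f).
Restrictor triples: (L1,F2,T1)→insured(T1,F2) ✓  (L1,F2,T4)→insured(T4,F2) ✓  (L3,F2,T1)→insured(T1,F2) ✓  (L3,F4,T1)→insured(T1,F4) ✓  (L4,F1,T1)→insured(T1,F1) ✓  (L4,F1,T3)→insured(T3,F1) ✓  (L4,F3,T1)→insured(T1,F3) ✓  (L4,F4,T5)→insured(T5,F4) ✓
Counterexamples (restrictor triples failing the scope): 0.

0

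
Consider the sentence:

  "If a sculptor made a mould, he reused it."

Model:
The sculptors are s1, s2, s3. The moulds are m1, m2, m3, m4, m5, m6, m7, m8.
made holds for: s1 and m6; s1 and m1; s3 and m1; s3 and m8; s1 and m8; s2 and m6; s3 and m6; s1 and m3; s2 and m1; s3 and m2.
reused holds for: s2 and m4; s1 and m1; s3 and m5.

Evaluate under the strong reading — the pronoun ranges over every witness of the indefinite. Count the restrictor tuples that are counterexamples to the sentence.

"it" takes "a mould" as antecedent — a donkey pronoun bound across the clause boundary.
Strong reading: for every (s,m) with made(s,m), reused(s,m).
Restrictor pairs: (s1,m1) ✓  (s1,m3) ✗  (s1,m6) ✗  (s1,m8) ✗  (s2,m1) ✗  (s2,m6) ✗  (s3,m1) ✗  (s3,m2) ✗  (s3,m6) ✗  (s3,m8) ✗
Counterexamples (restrictor pairs failing the scope): 9.

9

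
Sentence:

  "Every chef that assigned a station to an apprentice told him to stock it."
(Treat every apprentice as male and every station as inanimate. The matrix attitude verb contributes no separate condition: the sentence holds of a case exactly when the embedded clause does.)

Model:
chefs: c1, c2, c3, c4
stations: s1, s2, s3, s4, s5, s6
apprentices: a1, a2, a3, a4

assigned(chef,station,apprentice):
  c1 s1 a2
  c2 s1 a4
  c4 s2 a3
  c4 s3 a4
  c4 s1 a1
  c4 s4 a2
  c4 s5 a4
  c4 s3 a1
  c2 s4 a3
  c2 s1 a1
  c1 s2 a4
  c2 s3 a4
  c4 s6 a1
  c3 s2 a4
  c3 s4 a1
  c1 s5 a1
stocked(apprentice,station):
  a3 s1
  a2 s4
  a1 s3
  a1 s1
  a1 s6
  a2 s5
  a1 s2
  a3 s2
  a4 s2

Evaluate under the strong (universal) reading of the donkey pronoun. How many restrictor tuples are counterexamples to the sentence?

8

"him" takes "an apprentice" as antecedent and "it" takes "a station"; both are donkey pronouns co-varying with the restrictor.
Strong reading: for every (c,s,a) with assigned(c,s,a), stocked(a,s).
Restrictor triples: (c1,s1,a2)→stocked(a2,s1) ✗  (c1,s2,a4)→stocked(a4,s2) ✓  (c1,s5,a1)→stocked(a1,s5) ✗  (c2,s1,a1)→stocked(a1,s1) ✓  (c2,s1,a4)→stocked(a4,s1) ✗  (c2,s3,a4)→stocked(a4,s3) ✗  (c2,s4,a3)→stocked(a3,s4) ✗  (c3,s2,a4)→stocked(a4,s2) ✓  (c3,s4,a1)→stocked(a1,s4) ✗  (c4,s1,a1)→stocked(a1,s1) ✓  (c4,s2,a3)→stocked(a3,s2) ✓  (c4,s3,a1)→stocked(a1,s3) ✓  (c4,s3,a4)→stocked(a4,s3) ✗  (c4,s4,a2)→stocked(a2,s4) ✓  (c4,s5,a4)→stocked(a4,s5) ✗  (c4,s6,a1)→stocked(a1,s6) ✓
Counterexamples (restrictor triples failing the scope): 8.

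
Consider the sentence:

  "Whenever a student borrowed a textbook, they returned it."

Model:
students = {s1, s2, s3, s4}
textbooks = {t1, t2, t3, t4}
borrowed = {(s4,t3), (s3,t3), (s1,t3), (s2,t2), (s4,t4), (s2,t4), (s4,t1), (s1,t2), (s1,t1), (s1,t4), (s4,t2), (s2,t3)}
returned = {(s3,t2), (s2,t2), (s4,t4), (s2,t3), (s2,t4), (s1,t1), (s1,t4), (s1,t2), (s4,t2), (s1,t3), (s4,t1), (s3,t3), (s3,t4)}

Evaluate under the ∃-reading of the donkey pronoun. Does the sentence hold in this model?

True

"it" takes "a textbook" as antecedent — a donkey pronoun bound across the clause boundary.
Weak reading: every student s with some borrowed-textbook has at least one borrowed-textbook t such that returned(s,t).
Per student: s1:✓  s2:✓  s3:✓  s4:✓
Every student in the restrictor has a witness.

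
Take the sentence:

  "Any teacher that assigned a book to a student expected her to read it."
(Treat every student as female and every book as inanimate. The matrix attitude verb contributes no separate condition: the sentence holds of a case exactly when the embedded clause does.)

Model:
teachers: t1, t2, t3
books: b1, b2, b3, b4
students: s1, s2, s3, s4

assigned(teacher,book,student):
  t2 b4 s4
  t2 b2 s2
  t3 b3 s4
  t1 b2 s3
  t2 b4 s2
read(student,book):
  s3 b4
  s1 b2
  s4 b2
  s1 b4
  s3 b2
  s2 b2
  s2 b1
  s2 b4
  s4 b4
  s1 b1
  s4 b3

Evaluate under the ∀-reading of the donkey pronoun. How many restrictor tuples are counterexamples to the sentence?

"her" takes "a student" as antecedent and "it" takes "a book"; both are donkey pronouns co-varying with the restrictor.
Strong reading: for every (t,b,s) with assigned(t,b,s), read(s,b).
Restrictor triples: (t1,b2,s3)→read(s3,b2) ✓  (t2,b2,s2)→read(s2,b2) ✓  (t2,b4,s2)→read(s2,b4) ✓  (t2,b4,s4)→read(s4,b4) ✓  (t3,b3,s4)→read(s4,b3) ✓
Counterexamples (restrictor triples failing the scope): 0.

0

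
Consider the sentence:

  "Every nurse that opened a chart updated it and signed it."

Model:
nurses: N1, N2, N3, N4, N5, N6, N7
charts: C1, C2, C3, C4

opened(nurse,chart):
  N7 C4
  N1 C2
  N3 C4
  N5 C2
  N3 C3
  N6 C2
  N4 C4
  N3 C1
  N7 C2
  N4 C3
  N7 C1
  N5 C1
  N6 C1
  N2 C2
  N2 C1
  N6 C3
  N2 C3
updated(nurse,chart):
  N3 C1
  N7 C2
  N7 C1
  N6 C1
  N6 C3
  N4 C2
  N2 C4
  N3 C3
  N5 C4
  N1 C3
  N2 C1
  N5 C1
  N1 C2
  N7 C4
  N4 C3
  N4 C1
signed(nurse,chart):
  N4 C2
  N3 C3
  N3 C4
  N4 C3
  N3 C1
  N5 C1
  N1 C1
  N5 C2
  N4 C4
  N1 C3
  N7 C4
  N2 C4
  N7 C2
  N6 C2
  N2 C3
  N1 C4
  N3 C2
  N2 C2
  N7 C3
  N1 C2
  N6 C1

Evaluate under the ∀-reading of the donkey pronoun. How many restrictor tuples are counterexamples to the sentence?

"it" takes "a chart" as antecedent — a donkey pronoun bound across the clause boundary.
Strong reading: for every (n,c) with opened(n,c), updated(n,c) ∧ signed(n,c).
Restrictor pairs: (N1,C2) ✓  (N2,C1) ✗  (N2,C2) ✗  (N2,C3) ✗  (N3,C1) ✓  (N3,C3) ✓  (N3,C4) ✗  (N4,C3) ✓  (N4,C4) ✗  (N5,C1) ✓  (N5,C2) ✗  (N6,C1) ✓  (N6,C2) ✗  (N6,C3) ✗  (N7,C1) ✗  (N7,C2) ✓  (N7,C4) ✓
Counterexamples (restrictor pairs failing the scope): 9.

9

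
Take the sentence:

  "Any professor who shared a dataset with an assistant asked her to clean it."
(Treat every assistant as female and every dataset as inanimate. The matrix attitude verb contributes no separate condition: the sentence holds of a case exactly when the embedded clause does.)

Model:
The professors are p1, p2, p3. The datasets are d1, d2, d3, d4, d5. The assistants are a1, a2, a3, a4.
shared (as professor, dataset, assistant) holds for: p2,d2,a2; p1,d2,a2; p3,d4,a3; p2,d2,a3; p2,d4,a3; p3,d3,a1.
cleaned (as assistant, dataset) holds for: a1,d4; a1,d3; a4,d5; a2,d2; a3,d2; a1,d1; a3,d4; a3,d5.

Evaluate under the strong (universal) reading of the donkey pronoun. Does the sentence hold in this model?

True

"her" takes "an assistant" as antecedent and "it" takes "a dataset"; both are donkey pronouns co-varying with the restrictor.
Strong reading: for every (p,d,a) with shared(p,d,a), cleaned(a,d).
Restrictor triples: (p1,d2,a2)→cleaned(a2,d2) ✓  (p2,d2,a2)→cleaned(a2,d2) ✓  (p2,d2,a3)→cleaned(a3,d2) ✓  (p2,d4,a3)→cleaned(a3,d4) ✓  (p3,d3,a1)→cleaned(a1,d3) ✓  (p3,d4,a3)→cleaned(a3,d4) ✓
Every restrictor triple satisfies the scope.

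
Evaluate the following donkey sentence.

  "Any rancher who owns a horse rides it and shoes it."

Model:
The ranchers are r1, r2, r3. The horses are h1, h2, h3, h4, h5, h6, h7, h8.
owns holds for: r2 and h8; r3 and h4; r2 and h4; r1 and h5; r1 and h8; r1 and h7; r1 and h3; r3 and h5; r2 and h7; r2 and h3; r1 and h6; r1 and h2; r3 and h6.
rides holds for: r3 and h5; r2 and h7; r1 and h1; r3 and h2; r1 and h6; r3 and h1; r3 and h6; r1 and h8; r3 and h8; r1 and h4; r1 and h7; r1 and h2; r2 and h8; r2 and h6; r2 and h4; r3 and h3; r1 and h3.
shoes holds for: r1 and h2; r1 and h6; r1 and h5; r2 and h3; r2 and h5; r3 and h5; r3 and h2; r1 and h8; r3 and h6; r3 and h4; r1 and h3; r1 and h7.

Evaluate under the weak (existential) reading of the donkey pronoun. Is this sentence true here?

"it" takes "a horse" as antecedent — a donkey pronoun bound across the clause boundary.
Weak reading: every rancher r with some owns-horse has at least one owns-horse h such that rides(r,h) ∧ shoes(r,h).
Per rancher: r1:✓  r2:✗  r3:✓
r2 has no witness among its owns-horses.

False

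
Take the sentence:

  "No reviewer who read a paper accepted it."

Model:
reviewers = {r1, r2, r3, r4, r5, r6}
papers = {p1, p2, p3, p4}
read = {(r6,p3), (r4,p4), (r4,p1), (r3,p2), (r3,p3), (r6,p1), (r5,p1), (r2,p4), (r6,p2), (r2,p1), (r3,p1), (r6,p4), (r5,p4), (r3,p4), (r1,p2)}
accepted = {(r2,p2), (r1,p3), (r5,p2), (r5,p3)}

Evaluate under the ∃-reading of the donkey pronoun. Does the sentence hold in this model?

True

"it" takes "a paper" as antecedent — a donkey pronoun bound across the clause boundary.
Truth condition: for no (r,p) with read(r,p) does accepted(r,p) hold.
Restrictor pairs — does the scope hold? (r1,p2):fails  (r2,p1):fails  (r2,p4):fails  (r3,p1):fails  (r3,p2):fails  (r3,p3):fails  (r3,p4):fails  (r4,p1):fails  (r4,p4):fails  (r5,p1):fails  (r5,p4):fails  (r6,p1):fails  (r6,p2):fails  (r6,p3):fails  (r6,p4):fails
Scope holds for no restrictor pair, so the sentence is true.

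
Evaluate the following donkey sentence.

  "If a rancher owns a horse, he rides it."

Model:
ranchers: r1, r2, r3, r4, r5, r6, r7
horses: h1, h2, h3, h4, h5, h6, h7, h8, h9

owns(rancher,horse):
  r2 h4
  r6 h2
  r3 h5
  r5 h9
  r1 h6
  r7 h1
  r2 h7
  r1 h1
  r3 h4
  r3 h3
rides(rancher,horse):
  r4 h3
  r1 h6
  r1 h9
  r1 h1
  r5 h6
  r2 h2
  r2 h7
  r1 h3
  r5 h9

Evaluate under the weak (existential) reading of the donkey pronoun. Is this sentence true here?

False

"it" takes "a horse" as antecedent — a donkey pronoun bound across the clause boundary.
Weak reading: every rancher r with some owns-horse has at least one owns-horse h such that rides(r,h).
Per rancher: r1:✓  r2:✓  r3:✗  r5:✓  r6:✗  r7:✗
r3 has no witness among its owns-horses.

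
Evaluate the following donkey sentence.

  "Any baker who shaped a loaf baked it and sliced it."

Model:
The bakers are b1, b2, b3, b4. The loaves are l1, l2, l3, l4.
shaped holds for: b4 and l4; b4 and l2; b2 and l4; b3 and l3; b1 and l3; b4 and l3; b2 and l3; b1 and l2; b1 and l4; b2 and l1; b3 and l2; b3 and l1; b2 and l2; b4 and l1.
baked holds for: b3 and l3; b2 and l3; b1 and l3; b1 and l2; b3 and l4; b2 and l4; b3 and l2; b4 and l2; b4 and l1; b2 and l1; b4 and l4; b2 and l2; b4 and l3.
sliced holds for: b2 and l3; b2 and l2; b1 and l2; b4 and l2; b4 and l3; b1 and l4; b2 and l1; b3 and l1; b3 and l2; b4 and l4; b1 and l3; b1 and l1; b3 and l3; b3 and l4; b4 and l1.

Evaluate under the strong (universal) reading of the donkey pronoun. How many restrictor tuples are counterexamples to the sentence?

3

"it" takes "a loaf" as antecedent — a donkey pronoun bound across the clause boundary.
Strong reading: for every (b,l) with shaped(b,l), baked(b,l) ∧ sliced(b,l).
Restrictor pairs: (b1,l2) ✓  (b1,l3) ✓  (b1,l4) ✗  (b2,l1) ✓  (b2,l2) ✓  (b2,l3) ✓  (b2,l4) ✗  (b3,l1) ✗  (b3,l2) ✓  (b3,l3) ✓  (b4,l1) ✓  (b4,l2) ✓  (b4,l3) ✓  (b4,l4) ✓
Counterexamples (restrictor pairs failing the scope): 3.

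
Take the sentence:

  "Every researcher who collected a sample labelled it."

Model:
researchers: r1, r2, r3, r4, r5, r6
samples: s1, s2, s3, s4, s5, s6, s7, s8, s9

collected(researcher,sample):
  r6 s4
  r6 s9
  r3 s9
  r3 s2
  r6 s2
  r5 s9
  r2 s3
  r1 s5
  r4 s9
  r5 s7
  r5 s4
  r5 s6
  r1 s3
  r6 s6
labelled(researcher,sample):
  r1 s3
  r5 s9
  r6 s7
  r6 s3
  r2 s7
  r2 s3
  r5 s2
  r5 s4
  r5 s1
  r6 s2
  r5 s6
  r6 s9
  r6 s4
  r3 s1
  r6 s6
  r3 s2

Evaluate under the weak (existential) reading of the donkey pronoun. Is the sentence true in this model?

False

"it" takes "a sample" as antecedent — a donkey pronoun bound across the clause boundary.
Weak reading: every researcher r with some collected-sample has at least one collected-sample s such that labelled(r,s).
Per researcher: r1:✓  r2:✓  r3:✓  r4:✗  r5:✓  r6:✓
r4 has no witness among its collected-samples.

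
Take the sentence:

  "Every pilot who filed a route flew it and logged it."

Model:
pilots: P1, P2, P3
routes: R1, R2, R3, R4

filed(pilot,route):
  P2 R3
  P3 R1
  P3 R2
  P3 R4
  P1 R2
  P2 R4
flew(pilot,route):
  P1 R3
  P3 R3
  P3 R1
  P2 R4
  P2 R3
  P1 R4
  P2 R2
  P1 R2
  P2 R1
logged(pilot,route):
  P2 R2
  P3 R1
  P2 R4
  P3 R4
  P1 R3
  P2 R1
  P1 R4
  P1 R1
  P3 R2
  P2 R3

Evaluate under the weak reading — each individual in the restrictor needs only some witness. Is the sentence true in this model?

"it" takes "a route" as antecedent — a donkey pronoun bound across the clause boundary.
Weak reading: every pilot p with some filed-route has at least one filed-route r such that flew(p,r) ∧ logged(p,r).
Per pilot: P1:✗  P2:✓  P3:✓
P1 has no witness among its filed-routes.

False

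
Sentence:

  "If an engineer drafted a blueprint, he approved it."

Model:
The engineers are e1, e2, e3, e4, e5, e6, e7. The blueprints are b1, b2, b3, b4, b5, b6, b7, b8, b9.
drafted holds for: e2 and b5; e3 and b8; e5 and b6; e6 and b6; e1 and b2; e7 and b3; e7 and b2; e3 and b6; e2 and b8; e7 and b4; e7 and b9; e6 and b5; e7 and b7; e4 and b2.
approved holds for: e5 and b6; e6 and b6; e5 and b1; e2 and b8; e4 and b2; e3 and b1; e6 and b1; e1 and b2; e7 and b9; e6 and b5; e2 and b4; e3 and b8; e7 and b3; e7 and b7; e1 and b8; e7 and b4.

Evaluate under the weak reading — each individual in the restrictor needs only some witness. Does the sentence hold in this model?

True

"it" takes "a blueprint" as antecedent — a donkey pronoun bound across the clause boundary.
Weak reading: every engineer e with some drafted-blueprint has at least one drafted-blueprint b such that approved(e,b).
Per engineer: e1:✓  e2:✓  e3:✓  e4:✓  e5:✓  e6:✓  e7:✓
Every engineer in the restrictor has a witness.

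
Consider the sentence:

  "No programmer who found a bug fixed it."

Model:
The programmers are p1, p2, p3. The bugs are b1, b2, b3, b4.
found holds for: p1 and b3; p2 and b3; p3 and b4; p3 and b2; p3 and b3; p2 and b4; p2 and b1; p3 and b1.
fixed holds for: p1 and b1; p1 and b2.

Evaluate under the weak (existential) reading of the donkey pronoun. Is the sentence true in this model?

"it" takes "a bug" as antecedent — a donkey pronoun bound across the clause boundary.
Truth condition: for no (p,b) with found(p,b) does fixed(p,b) hold.
Restrictor pairs — does the scope hold? (p1,b3):fails  (p2,b1):fails  (p2,b3):fails  (p2,b4):fails  (p3,b1):fails  (p3,b2):fails  (p3,b3):fails  (p3,b4):fails
Scope holds for no restrictor pair, so the sentence is true.

True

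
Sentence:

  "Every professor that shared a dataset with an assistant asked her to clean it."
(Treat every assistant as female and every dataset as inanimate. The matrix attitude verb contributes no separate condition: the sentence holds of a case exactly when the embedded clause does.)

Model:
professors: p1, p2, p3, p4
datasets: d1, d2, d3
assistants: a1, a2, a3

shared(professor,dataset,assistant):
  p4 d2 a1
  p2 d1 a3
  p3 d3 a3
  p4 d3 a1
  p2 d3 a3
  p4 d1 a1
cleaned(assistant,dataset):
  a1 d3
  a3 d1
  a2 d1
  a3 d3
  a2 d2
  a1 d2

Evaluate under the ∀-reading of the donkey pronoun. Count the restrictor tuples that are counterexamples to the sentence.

"her" takes "an assistant" as antecedent and "it" takes "a dataset"; both are donkey pronouns co-varying with the restrictor.
Strong reading: for every (p,d,a) with shared(p,d,a), cleaned(a,d).
Restrictor triples: (p2,d1,a3)→cleaned(a3,d1) ✓  (p2,d3,a3)→cleaned(a3,d3) ✓  (p3,d3,a3)→cleaned(a3,d3) ✓  (p4,d1,a1)→cleaned(a1,d1) ✗  (p4,d2,a1)→cleaned(a1,d2) ✓  (p4,d3,a1)→cleaned(a1,d3) ✓
Counterexamples (restrictor triples failing the scope): 1.

1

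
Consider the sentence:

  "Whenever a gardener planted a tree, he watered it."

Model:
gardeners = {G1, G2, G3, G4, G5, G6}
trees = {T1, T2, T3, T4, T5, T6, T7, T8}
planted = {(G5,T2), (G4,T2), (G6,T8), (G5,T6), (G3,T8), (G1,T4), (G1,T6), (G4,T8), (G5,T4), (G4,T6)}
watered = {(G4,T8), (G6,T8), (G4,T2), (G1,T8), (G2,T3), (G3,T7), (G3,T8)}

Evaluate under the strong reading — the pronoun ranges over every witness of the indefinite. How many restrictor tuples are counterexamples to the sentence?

"it" takes "a tree" as antecedent — a donkey pronoun bound across the clause boundary.
Strong reading: for every (g,t) with planted(g,t), watered(g,t).
Restrictor pairs: (G1,T4) ✗  (G1,T6) ✗  (G3,T8) ✓  (G4,T2) ✓  (G4,T6) ✗  (G4,T8) ✓  (G5,T2) ✗  (G5,T4) ✗  (G5,T6) ✗  (G6,T8) ✓
Counterexamples (restrictor pairs failing the scope): 6.

6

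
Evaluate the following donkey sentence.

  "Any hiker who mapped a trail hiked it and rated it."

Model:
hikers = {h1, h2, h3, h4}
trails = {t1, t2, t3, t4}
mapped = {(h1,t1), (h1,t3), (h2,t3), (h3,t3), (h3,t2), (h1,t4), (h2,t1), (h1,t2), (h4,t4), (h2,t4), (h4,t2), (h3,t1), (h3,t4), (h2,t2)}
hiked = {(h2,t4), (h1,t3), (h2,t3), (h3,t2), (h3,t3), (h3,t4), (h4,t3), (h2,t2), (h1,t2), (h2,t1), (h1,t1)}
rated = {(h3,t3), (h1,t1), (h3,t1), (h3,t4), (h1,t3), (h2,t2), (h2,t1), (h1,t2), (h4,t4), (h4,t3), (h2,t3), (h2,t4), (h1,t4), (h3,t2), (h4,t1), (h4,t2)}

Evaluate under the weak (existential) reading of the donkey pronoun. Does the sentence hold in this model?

False

"it" takes "a trail" as antecedent — a donkey pronoun bound across the clause boundary.
Weak reading: every hiker h with some mapped-trail has at least one mapped-trail t such that hiked(h,t) ∧ rated(h,t).
Per hiker: h1:✓  h2:✓  h3:✓  h4:✗
h4 has no witness among its mapped-trails.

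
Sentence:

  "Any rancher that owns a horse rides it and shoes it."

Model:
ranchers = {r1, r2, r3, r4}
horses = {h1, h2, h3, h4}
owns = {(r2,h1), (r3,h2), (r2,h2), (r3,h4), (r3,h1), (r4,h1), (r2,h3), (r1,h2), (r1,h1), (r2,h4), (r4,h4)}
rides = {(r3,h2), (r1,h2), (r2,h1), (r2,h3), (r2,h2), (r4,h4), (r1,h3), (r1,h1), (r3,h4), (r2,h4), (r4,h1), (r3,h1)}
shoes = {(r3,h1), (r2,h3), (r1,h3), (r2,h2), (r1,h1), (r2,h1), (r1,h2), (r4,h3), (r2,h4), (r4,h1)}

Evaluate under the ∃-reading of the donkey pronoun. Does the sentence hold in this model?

True

"it" takes "a horse" as antecedent — a donkey pronoun bound across the clause boundary.
Weak reading: every rancher r with some owns-horse has at least one owns-horse h such that rides(r,h) ∧ shoes(r,h).
Per rancher: r1:✓  r2:✓  r3:✓  r4:✓
Every rancher in the restrictor has a witness.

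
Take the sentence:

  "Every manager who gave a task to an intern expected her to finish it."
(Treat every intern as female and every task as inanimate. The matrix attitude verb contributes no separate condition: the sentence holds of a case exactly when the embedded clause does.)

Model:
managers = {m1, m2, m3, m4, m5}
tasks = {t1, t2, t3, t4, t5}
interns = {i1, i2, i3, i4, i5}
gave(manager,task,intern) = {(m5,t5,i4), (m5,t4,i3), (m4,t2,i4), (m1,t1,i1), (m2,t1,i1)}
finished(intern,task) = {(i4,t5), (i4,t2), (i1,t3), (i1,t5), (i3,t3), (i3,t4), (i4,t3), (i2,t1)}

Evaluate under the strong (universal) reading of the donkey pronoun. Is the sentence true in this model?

"her" takes "an intern" as antecedent and "it" takes "a task"; both are donkey pronouns co-varying with the restrictor.
Strong reading: for every (m,t,i) with gave(m,t,i), finished(i,t).
Restrictor triples: (m1,t1,i1)→finished(i1,t1) ✗  (m2,t1,i1)→finished(i1,t1) ✗  (m4,t2,i4)→finished(i4,t2) ✓  (m5,t4,i3)→finished(i3,t4) ✓  (m5,t5,i4)→finished(i4,t5) ✓
Counterexample: (m1,t1,i1) — finished(i1,t1) does not hold.

False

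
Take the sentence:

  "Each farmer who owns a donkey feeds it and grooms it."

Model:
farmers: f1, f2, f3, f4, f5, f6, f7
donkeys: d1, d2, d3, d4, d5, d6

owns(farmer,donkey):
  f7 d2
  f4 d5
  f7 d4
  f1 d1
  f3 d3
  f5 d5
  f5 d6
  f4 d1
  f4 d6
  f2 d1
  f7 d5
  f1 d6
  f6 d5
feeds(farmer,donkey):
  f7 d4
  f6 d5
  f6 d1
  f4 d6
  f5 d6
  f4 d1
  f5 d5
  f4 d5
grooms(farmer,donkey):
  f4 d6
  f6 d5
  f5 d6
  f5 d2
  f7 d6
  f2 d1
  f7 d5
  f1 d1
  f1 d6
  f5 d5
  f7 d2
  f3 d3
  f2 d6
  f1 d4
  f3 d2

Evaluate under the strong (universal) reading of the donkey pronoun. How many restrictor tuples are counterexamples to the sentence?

"it" takes "a donkey" as antecedent — a donkey pronoun bound across the clause boundary.
Strong reading: for every (f,d) with owns(f,d), feeds(f,d) ∧ grooms(f,d).
Restrictor pairs: (f1,d1) ✗  (f1,d6) ✗  (f2,d1) ✗  (f3,d3) ✗  (f4,d1) ✗  (f4,d5) ✗  (f4,d6) ✓  (f5,d5) ✓  (f5,d6) ✓  (f6,d5) ✓  (f7,d2) ✗  (f7,d4) ✗  (f7,d5) ✗
Counterexamples (restrictor pairs failing the scope): 9.

9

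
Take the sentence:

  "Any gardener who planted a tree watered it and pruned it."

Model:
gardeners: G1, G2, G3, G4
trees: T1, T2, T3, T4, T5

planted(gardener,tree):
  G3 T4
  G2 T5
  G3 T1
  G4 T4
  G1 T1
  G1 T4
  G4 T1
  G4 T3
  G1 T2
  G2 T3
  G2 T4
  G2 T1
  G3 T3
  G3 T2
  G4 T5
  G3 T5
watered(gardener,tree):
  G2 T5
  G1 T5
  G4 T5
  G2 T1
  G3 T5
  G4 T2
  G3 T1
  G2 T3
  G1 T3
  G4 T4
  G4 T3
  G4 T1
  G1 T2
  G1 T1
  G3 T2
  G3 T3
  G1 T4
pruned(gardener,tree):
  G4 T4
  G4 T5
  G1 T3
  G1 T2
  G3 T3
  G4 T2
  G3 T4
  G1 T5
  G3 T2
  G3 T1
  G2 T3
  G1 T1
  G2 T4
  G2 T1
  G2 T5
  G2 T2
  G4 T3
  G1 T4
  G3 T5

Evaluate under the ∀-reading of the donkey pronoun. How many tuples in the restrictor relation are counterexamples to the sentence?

3

"it" takes "a tree" as antecedent — a donkey pronoun bound across the clause boundary.
Strong reading: for every (g,t) with planted(g,t), watered(g,t) ∧ pruned(g,t).
Restrictor pairs: (G1,T1) ✓  (G1,T2) ✓  (G1,T4) ✓  (G2,T1) ✓  (G2,T3) ✓  (G2,T4) ✗  (G2,T5) ✓  (G3,T1) ✓  (G3,T2) ✓  (G3,T3) ✓  (G3,T4) ✗  (G3,T5) ✓  (G4,T1) ✗  (G4,T3) ✓  (G4,T4) ✓  (G4,T5) ✓
Counterexamples (restrictor pairs failing the scope): 3.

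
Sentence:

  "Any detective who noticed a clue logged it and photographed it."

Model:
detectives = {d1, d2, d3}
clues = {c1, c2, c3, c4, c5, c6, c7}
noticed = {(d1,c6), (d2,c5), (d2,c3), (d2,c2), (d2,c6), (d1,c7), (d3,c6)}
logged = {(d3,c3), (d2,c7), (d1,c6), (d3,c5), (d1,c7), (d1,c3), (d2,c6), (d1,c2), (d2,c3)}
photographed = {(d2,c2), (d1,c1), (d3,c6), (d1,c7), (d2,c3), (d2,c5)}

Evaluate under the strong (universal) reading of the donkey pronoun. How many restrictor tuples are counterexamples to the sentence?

5

"it" takes "a clue" as antecedent — a donkey pronoun bound across the clause boundary.
Strong reading: for every (d,c) with noticed(d,c), logged(d,c) ∧ photographed(d,c).
Restrictor pairs: (d1,c6) ✗  (d1,c7) ✓  (d2,c2) ✗  (d2,c3) ✓  (d2,c5) ✗  (d2,c6) ✗  (d3,c6) ✗
Counterexamples (restrictor pairs failing the scope): 5.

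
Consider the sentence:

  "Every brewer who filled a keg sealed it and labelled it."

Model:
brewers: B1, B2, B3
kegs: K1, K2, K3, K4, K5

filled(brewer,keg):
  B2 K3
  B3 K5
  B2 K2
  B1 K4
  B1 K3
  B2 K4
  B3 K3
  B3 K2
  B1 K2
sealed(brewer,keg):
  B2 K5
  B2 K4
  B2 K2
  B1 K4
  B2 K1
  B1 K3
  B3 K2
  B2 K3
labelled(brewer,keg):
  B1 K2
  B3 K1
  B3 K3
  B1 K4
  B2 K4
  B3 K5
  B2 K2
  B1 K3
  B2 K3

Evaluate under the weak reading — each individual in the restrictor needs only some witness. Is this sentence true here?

False

"it" takes "a keg" as antecedent — a donkey pronoun bound across the clause boundary.
Weak reading: every brewer b with some filled-keg has at least one filled-keg k such that sealed(b,k) ∧ labelled(b,k).
Per brewer: B1:✓  B2:✓  B3:✗
B3 has no witness among its filled-kegs.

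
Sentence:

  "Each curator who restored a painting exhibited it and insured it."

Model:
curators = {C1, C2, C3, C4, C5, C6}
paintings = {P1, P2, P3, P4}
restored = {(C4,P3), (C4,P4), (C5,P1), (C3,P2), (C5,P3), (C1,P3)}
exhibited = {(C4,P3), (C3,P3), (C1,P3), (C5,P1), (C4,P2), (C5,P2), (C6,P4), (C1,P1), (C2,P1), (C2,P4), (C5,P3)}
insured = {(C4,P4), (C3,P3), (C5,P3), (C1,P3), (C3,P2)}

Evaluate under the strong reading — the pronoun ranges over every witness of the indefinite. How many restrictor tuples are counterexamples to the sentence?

4

"it" takes "a painting" as antecedent — a donkey pronoun bound across the clause boundary.
Strong reading: for every (c,p) with restored(c,p), exhibited(c,p) ∧ insured(c,p).
Restrictor pairs: (C1,P3) ✓  (C3,P2) ✗  (C4,P3) ✗  (C4,P4) ✗  (C5,P1) ✗  (C5,P3) ✓
Counterexamples (restrictor pairs failing the scope): 4.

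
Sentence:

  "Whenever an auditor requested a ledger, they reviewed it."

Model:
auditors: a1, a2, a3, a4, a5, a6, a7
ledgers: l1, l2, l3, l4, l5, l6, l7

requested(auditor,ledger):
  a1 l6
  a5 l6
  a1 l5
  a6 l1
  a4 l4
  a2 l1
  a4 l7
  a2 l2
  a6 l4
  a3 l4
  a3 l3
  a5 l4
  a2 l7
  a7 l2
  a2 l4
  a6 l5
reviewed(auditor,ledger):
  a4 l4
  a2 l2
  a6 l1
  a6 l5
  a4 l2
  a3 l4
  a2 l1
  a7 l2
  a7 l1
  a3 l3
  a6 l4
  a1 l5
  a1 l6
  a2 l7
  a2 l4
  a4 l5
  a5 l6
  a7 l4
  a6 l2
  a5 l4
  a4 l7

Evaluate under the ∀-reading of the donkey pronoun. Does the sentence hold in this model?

"it" takes "a ledger" as antecedent — a donkey pronoun bound across the clause boundary.
Strong reading: for every (a,l) with requested(a,l), reviewed(a,l).
Restrictor pairs: (a1,l5) ✓  (a1,l6) ✓  (a2,l1) ✓  (a2,l2) ✓  (a2,l4) ✓  (a2,l7) ✓  (a3,l3) ✓  (a3,l4) ✓  (a4,l4) ✓  (a4,l7) ✓  (a5,l4) ✓  (a5,l6) ✓  (a6,l1) ✓  (a6,l4) ✓  (a6,l5) ✓  (a7,l2) ✓
Every restrictor pair satisfies the scope.

True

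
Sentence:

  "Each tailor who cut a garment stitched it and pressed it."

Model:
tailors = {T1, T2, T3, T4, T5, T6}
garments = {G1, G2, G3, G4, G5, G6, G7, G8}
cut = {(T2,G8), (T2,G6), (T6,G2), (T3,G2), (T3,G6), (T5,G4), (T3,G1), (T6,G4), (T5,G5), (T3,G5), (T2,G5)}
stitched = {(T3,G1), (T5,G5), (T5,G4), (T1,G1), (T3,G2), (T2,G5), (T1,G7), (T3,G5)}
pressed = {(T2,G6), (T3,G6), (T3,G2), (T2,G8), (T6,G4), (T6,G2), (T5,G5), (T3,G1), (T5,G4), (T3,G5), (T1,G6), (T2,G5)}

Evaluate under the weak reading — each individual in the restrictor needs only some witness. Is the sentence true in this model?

False

"it" takes "a garment" as antecedent — a donkey pronoun bound across the clause boundary.
Weak reading: every tailor t with some cut-garment has at least one cut-garment g such that stitched(t,g) ∧ pressed(t,g).
Per tailor: T2:✓  T3:✓  T5:✓  T6:✗
T6 has no witness among its cut-garments.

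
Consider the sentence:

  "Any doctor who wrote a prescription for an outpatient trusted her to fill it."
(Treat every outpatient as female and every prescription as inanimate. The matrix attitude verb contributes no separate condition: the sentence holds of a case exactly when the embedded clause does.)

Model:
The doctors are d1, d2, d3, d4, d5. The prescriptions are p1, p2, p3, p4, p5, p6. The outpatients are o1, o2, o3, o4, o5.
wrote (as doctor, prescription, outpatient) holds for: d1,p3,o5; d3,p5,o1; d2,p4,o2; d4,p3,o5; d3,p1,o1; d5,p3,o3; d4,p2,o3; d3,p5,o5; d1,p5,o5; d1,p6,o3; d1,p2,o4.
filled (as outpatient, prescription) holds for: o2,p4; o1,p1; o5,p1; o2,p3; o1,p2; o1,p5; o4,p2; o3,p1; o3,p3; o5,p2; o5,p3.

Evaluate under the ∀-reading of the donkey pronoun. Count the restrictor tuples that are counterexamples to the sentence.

"her" takes "an outpatient" as antecedent and "it" takes "a prescription"; both are donkey pronouns co-varying with the restrictor.
Strong reading: for every (d,p,o) with wrote(d,p,o), filled(o,p).
Restrictor triples: (d1,p2,o4)→filled(o4,p2) ✓  (d1,p3,o5)→filled(o5,p3) ✓  (d1,p5,o5)→filled(o5,p5) ✗  (d1,p6,o3)→filled(o3,p6) ✗  (d2,p4,o2)→filled(o2,p4) ✓  (d3,p1,o1)→filled(o1,p1) ✓  (d3,p5,o1)→filled(o1,p5) ✓  (d3,p5,o5)→filled(o5,p5) ✗  (d4,p2,o3)→filled(o3,p2) ✗  (d4,p3,o5)→filled(o5,p3) ✓  (d5,p3,o3)→filled(o3,p3) ✓
Counterexamples (restrictor triples failing the scope): 4.

4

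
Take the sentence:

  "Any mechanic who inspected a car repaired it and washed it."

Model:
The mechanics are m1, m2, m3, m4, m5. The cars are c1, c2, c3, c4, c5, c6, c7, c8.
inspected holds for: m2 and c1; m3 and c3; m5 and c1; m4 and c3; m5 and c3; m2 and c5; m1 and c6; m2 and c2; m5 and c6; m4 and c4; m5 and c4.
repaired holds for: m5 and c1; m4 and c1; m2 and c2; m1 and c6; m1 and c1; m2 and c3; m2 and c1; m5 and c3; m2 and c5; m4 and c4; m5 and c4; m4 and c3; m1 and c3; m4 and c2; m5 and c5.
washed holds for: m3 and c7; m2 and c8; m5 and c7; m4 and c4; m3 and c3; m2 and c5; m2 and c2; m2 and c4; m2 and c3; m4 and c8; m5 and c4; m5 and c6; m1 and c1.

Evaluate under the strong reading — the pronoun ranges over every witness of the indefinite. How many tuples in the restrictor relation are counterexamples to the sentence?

"it" takes "a car" as antecedent — a donkey pronoun bound across the clause boundary.
Strong reading: for every (m,c) with inspected(m,c), repaired(m,c) ∧ washed(m,c).
Restrictor pairs: (m1,c6) ✗  (m2,c1) ✗  (m2,c2) ✓  (m2,c5) ✓  (m3,c3) ✗  (m4,c3) ✗  (m4,c4) ✓  (m5,c1) ✗  (m5,c3) ✗  (m5,c4) ✓  (m5,c6) ✗
Counterexamples (restrictor pairs failing the scope): 7.

7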